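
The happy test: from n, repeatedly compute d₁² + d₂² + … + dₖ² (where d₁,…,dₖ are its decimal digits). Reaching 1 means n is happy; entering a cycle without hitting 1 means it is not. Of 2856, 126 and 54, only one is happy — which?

2856: 2856 → 129 → 86 → 100 → 1  — reaches 1 (happy)
126: 126 → 41 → 17 → 50 → 25 → 29 → 85 → 89 → 145 → 42 → 20 → 4 → 16 → 37 → 58 → 89  — repeats 89 (not happy)
54: 54 → 41 → 17 → 50 → 25 → 29 → 85 → 89 → 145 → 42 → 20 → 4 → 16 → 37 → 58 → 89  — repeats 89 (not happy)

2856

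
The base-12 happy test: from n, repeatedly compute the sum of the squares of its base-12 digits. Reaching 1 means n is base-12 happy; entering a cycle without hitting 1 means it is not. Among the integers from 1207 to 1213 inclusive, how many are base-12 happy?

1207: 1207 → 129 → 181 → 11 → 121 → 101 → 89 → 74 → 40 → 25 → 5 → 25  (repeats 25)
1208: 1208 → 144 → 1  (reaches 1)
1209: 1209 → 161 → 27 → 13 → 2 → 4 → 16 → 17 → 26 → 8 → 64 → 41 → 34 → 104 → 128 → 164 → 66 → 61 → 26  (repeats 26)
1210: 1210 → 180 → 10 → 100 → 80 → 100  (repeats 100)
1211: 1211 → 201 → 98 → 68 → 89 → 74 → 40 → 25 → 5 → 25  (repeats 25)
1212: 1212 → 89 → 74 → 40 → 25 → 5 → 25  (repeats 25)
1213: 1213 → 90 → 85 → 50 → 20 → 65 → 50  (repeats 50)
base-12 happy: 1208

1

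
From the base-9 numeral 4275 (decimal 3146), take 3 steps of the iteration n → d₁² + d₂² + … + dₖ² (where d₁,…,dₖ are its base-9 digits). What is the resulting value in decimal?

3146 = (4,2,7,5)_9 → 4² + 2² + 7² + 5² = 94
94 = (1,1,4)_9 → 1² + 1² + 4² = 18
18 = (2,0)_9 → 2² + 0² = 4

4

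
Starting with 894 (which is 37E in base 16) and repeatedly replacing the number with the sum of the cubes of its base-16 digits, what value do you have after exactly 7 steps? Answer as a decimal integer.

894 = (3,7,14)_16 → 3³ + 7³ + 14³ = 3114
3114 = (12,2,10)_16 → 12³ + 2³ + 10³ = 2736
2736 = (10,11,0)_16 → 10³ + 11³ + 0³ = 2331
2331 = (9,1,11)_16 → 9³ + 1³ + 11³ = 2061
2061 = (8,0,13)_16 → 8³ + 0³ + 13³ = 2709
2709 = (10,9,5)_16 → 10³ + 9³ + 5³ = 1854
1854 = (7,3,14)_16 → 7³ + 3³ + 14³ = 3114

3114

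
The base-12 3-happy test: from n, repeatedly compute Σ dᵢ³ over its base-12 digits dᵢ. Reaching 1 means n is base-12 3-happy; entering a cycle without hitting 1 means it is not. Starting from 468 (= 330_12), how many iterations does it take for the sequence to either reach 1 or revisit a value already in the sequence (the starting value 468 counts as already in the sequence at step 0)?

468 = (3,3,0)_12 → 3³ + 3³ + 0³ = 54
54 = (4,6)_12 → 4³ + 6³ = 280
280 = (1,11,4)_12 → 1³ + 11³ + 4³ = 1396
1396 = (9,8,4)_12 → 9³ + 8³ + 4³ = 1305
1305 = (9,0,9)_12 → 9³ + 0³ + 9³ = 1458
1458 = (10,1,6)_12 → 10³ + 1³ + 6³ = 1217
1217 = (8,5,5)_12 → 8³ + 5³ + 5³ = 762
762 = (5,3,6)_12 → 5³ + 3³ + 6³ = 368
368 = (2,6,8)_12 → 2³ + 6³ + 8³ = 736
736 = (5,1,4)_12 → 5³ + 1³ + 4³ = 190
190 = (1,3,10)_12 → 1³ + 3³ + 10³ = 1028
1028 = (7,1,8)_12 → 7³ + 1³ + 8³ = 856
856 = (5,11,4)_12 → 5³ + 11³ + 4³ = 1520
1520 = (10,6,8)_12 → 10³ + 6³ + 8³ = 1728
1728 = (1,0,0,0)_12 → 1³ + 0³ + 0³ + 0³ = 1  — reached 1.
That took 15 steps.

15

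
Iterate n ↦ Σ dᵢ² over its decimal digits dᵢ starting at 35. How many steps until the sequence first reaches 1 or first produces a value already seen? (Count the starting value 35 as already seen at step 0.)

13

35 → 34
34 → 25
25 → 29
29 → 85
85 → 89
89 → 145
145 → 42
42 → 20
20 → 4
4 → 16
16 → 37
37 → 58
58 → 89  — 89 repeats.
That took 13 steps.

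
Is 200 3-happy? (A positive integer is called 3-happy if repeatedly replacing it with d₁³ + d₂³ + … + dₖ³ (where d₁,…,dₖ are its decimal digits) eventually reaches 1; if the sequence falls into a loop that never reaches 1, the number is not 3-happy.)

not 3-happy

200 → 2³ + 0³ + 0³ = 8
8 → 8³ = 512
512 → 5³ + 1³ + 2³ = 134
134 → 1³ + 3³ + 4³ = 92
92 → 9³ + 2³ = 737
737 → 7³ + 3³ + 7³ = 713
713 → 7³ + 1³ + 3³ = 371
371 → 3³ + 7³ + 1³ = 371  — 371 already seen; the sequence cycles without reaching 1.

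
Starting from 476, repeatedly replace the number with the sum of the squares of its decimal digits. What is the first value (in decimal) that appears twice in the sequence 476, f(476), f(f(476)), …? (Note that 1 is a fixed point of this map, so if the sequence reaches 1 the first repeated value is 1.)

4

476 → 4² + 7² + 6² = 101
101 → 1² + 0² + 1² = 2
2 → 2² = 4
4 → 4² = 16
16 → 1² + 6² = 37
37 → 3² + 7² = 58
58 → 5² + 8² = 89
89 → 8² + 9² = 145
145 → 1² + 4² + 5² = 42
42 → 4² + 2² = 20
20 → 2² + 0² = 4  — 4 already appeared earlier.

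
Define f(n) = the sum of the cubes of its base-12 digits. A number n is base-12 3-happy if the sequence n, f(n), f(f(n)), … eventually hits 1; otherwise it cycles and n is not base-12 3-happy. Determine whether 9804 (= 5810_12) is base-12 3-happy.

9804 = (5,8,1,0)_12 → 5³ + 8³ + 1³ + 0³ = 125 + 512 + 1 + 0 = 638
638 = (4,5,2)_12 → 4³ + 5³ + 2³ = 64 + 125 + 8 = 197
197 = (1,4,5)_12 → 1³ + 4³ + 5³ = 1 + 64 + 125 = 190
190 = (1,3,10)_12 → 1³ + 3³ + 10³ = 1 + 27 + 1000 = 1028
1028 = (7,1,8)_12 → 7³ + 1³ + 8³ = 343 + 1 + 512 = 856
856 = (5,11,4)_12 → 5³ + 11³ + 4³ = 125 + 1331 + 64 = 1520
1520 = (10,6,8)_12 → 10³ + 6³ + 8³ = 1000 + 216 + 512 = 1728
1728 = (1,0,0,0)_12 → 1³ + 0³ + 0³ + 0³ = 1 + 0 + 0 + 0 = 1  — reached 1.

base-12 3-happy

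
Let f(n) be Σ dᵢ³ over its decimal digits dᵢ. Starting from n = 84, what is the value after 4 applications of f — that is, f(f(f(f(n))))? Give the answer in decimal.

84 → 8³ + 4³ = 512 + 64 = 576
576 → 5³ + 7³ + 6³ = 125 + 343 + 216 = 684
684 → 6³ + 8³ + 4³ = 216 + 512 + 64 = 792
792 → 7³ + 9³ + 2³ = 343 + 729 + 8 = 1080

1080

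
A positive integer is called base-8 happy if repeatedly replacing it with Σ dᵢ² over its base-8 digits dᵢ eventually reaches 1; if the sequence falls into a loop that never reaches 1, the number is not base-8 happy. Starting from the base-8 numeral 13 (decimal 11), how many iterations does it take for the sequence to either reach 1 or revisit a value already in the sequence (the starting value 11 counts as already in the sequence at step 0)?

4

11 = (1,3)_8 → 1² + 3² = 1 + 9 = 10
10 = (1,2)_8 → 1² + 2² = 1 + 4 = 5
5 = (5)_8 → 5² = 25
25 = (3,1)_8 → 3² + 1² = 9 + 1 = 10  — 10 repeats.
That took 4 steps.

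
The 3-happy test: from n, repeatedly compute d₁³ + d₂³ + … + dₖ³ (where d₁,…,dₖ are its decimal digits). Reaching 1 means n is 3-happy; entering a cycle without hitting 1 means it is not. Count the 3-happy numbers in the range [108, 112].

108: 108 → 513 → 153 → 153  (repeats 153)
109: 109 → 730 → 370 → 370  (repeats 370)
110: 110 → 2 → 8 → 512 → 134 → 92 → 737 → 713 → 371 → 371  (repeats 371)
111: 111 → 3 → 27 → 351 → 153 → 153  (repeats 153)
112: 112 → 10 → 1  (reaches 1)
3-happy: 112

1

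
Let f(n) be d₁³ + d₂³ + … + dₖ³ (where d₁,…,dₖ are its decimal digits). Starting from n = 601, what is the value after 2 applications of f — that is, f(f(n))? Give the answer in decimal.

352

601 → 217
217 → 352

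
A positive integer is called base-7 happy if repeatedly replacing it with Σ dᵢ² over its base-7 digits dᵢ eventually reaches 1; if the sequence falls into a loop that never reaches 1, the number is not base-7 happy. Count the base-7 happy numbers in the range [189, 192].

189: 189 → 45 → 45  — not base-7 happy
190: 190 → 46 → 52 → 10 → 10  — not base-7 happy
191: 191 → 49 → 1  — base-7 happy
192: 192 → 54 → 26 → 34 → 52 → 10 → 10  — not base-7 happy
base-7 happy: 191

1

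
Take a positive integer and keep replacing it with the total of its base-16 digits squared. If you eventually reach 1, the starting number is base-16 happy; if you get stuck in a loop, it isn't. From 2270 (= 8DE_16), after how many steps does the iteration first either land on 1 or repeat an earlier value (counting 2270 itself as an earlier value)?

10

2270 = (8,13,14)_16 → 8² + 13² + 14² = 429
429 = (1,10,13)_16 → 1² + 10² + 13² = 270
270 = (1,0,14)_16 → 1² + 0² + 14² = 197
197 = (12,5)_16 → 12² + 5² = 169
169 = (10,9)_16 → 10² + 9² = 181
181 = (11,5)_16 → 11² + 5² = 146
146 = (9,2)_16 → 9² + 2² = 85
85 = (5,5)_16 → 5² + 5² = 50
50 = (3,2)_16 → 3² + 2² = 13
13 = (13)_16 → 13² = 169  — 169 repeats.
That took 10 steps.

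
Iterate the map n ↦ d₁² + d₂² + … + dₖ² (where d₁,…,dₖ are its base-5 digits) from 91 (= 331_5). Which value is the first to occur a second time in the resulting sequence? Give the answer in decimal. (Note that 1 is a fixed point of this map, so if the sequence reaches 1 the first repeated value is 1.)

1

91 = (3,3,1)_5 → 3² + 3² + 1² = 9 + 9 + 1 = 19
19 = (3,4)_5 → 3² + 4² = 9 + 16 = 25
25 = (1,0,0)_5 → 1² + 0² + 0² = 1 + 0 + 0 = 1  — reached the fixed point 1.
1 → 1, so 1 is the first repeated value.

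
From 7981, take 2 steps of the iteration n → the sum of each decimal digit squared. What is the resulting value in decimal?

107

7981 → 7² + 9² + 8² + 1² = 49 + 81 + 64 + 1 = 195
195 → 1² + 9² + 5² = 1 + 81 + 25 = 107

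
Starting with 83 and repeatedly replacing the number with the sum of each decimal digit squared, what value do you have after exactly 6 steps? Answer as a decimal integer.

20

83 → 8² + 3² = 64 + 9 = 73
73 → 7² + 3² = 49 + 9 = 58
58 → 5² + 8² = 25 + 64 = 89
89 → 8² + 9² = 64 + 81 = 145
145 → 1² + 4² + 5² = 1 + 16 + 25 = 42
42 → 4² + 2² = 16 + 4 = 20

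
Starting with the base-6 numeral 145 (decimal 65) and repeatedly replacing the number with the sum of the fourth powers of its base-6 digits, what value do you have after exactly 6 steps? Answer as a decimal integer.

65 = (1,4,5)_6 → 1⁴ + 4⁴ + 5⁴ = 882
882 = (4,0,3,0)_6 → 4⁴ + 0⁴ + 3⁴ + 0⁴ = 337
337 = (1,3,2,1)_6 → 1⁴ + 3⁴ + 2⁴ + 1⁴ = 99
99 = (2,4,3)_6 → 2⁴ + 4⁴ + 3⁴ = 353
353 = (1,3,4,5)_6 → 1⁴ + 3⁴ + 4⁴ + 5⁴ = 963
963 = (4,2,4,3)_6 → 4⁴ + 2⁴ + 4⁴ + 3⁴ = 609

609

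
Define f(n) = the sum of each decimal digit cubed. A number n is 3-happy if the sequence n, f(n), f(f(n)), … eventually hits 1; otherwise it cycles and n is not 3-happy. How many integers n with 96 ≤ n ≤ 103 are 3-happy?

1

96: 96 → 945 → 918 → 1242 → 81 → 513 → 153 → 153  (repeats 153)
97: 97 → 1072 → 352 → 160 → 217 → 352  (repeats 352)
98: 98 → 1241 → 74 → 407 → 407  (repeats 407)
99: 99 → 1458 → 702 → 351 → 153 → 153  (repeats 153)
100: 100 → 1  (reaches 1)
101: 101 → 2 → 8 → 512 → 134 → 92 → 737 → 713 → 371 → 371  (repeats 371)
102: 102 → 9 → 729 → 1080 → 513 → 153 → 153  (repeats 153)
103: 103 → 28 → 520 → 133 → 55 → 250 → 133  (repeats 133)
3-happy: 100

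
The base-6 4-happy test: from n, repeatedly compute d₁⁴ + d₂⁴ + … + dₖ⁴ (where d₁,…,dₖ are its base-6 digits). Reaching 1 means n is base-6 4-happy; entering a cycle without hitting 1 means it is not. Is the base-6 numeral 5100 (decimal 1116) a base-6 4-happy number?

1116 = (5,1,0,0)_6 → 626
626 = (2,5,2,2)_6 → 673
673 = (3,0,4,1)_6 → 338
338 = (1,3,2,2)_6 → 114
114 = (3,1,0)_6 → 82
82 = (2,1,4)_6 → 273
273 = (1,1,3,3)_6 → 164
164 = (4,3,2)_6 → 353
353 = (1,3,4,5)_6 → 963
963 = (4,2,4,3)_6 → 609
609 = (2,4,5,3)_6 → 978
978 = (4,3,1,0)_6 → 338  — 338 already seen; the sequence cycles without reaching 1.

not base-6 4-happy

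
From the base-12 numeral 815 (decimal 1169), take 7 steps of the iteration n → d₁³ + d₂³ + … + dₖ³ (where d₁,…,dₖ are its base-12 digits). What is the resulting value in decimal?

1728

1169 = (8,1,5)_12 → 638
638 = (4,5,2)_12 → 197
197 = (1,4,5)_12 → 190
190 = (1,3,10)_12 → 1028
1028 = (7,1,8)_12 → 856
856 = (5,11,4)_12 → 1520
1520 = (10,6,8)_12 → 1728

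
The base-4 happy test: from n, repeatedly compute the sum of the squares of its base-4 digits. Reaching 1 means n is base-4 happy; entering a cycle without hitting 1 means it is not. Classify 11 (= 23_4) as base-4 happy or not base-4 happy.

11 = (2,3)_4 → 2² + 3² = 4 + 9 = 13
13 = (3,1)_4 → 3² + 1² = 9 + 1 = 10
10 = (2,2)_4 → 2² + 2² = 4 + 4 = 8
8 = (2,0)_4 → 2² + 0² = 4 + 0 = 4
4 = (1,0)_4 → 1² + 0² = 1 + 0 = 1  — reached 1.

base-4 happy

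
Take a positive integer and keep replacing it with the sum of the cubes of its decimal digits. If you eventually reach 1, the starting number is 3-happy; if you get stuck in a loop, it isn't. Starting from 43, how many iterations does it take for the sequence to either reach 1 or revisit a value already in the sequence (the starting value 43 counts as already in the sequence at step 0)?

4

43 → 4³ + 3³ = 64 + 27 = 91
91 → 9³ + 1³ = 729 + 1 = 730
730 → 7³ + 3³ + 0³ = 343 + 27 + 0 = 370
370 → 3³ + 7³ + 0³ = 27 + 343 + 0 = 370  — 370 repeats.
That took 4 steps.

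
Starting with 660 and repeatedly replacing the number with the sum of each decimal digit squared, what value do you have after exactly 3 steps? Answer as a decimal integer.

34

660 → 72
72 → 53
53 → 34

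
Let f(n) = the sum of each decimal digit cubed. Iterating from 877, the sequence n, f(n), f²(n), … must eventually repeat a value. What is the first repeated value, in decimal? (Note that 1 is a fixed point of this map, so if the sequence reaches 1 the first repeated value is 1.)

877 → 8³ + 7³ + 7³ = 1198
1198 → 1³ + 1³ + 9³ + 8³ = 1243
1243 → 1³ + 2³ + 4³ + 3³ = 100
100 → 1³ + 0³ + 0³ = 1  — reached the fixed point 1.
1 → 1, so 1 is the first repeated value.

1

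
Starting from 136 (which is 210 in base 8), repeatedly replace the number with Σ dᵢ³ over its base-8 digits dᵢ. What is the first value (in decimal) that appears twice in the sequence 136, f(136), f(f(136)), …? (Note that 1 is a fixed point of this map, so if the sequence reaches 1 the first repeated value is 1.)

136 = (2,1,0)_8 → 2³ + 1³ + 0³ = 8 + 1 + 0 = 9
9 = (1,1)_8 → 1³ + 1³ = 1 + 1 = 2
2 = (2)_8 → 2³ = 8
8 = (1,0)_8 → 1³ + 0³ = 1 + 0 = 1  — reached the fixed point 1.
1 → 1, so 1 is the first repeated value.

1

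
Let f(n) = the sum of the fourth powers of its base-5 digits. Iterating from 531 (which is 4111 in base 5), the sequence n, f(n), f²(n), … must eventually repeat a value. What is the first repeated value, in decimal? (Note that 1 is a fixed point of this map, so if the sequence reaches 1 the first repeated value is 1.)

353

531 = (4,1,1,1)_5 → 4⁴ + 1⁴ + 1⁴ + 1⁴ = 259
259 = (2,0,1,4)_5 → 2⁴ + 0⁴ + 1⁴ + 4⁴ = 273
273 = (2,0,4,3)_5 → 2⁴ + 0⁴ + 4⁴ + 3⁴ = 353
353 = (2,4,0,3)_5 → 2⁴ + 4⁴ + 0⁴ + 3⁴ = 353  — 353 already appeared earlier.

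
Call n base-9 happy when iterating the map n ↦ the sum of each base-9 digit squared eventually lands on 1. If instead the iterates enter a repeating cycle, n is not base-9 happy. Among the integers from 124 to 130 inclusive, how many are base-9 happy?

124: 124 → 66 → 58 → 52 → 74 → 68 → 74  (repeats 74)
125: 125 → 81 → 1  (reaches 1)
126: 126 → 26 → 68 → 74 → 68  (repeats 68)
127: 127 → 27 → 9 → 1  (reaches 1)
128: 128 → 30 → 18 → 4 → 16 → 50 → 50  (repeats 50)
129: 129 → 35 → 73 → 65 → 53 → 89 → 65  (repeats 65)
130: 130 → 42 → 52 → 74 → 68 → 74  (repeats 74)
base-9 happy: 125, 127

2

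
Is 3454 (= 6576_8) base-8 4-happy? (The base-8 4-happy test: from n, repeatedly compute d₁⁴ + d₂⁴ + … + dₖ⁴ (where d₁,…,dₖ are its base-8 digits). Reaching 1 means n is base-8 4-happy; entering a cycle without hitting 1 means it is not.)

3454 = (6,5,7,6)_8 → 6⁴ + 5⁴ + 7⁴ + 6⁴ = 5618
5618 = (1,2,7,6,2)_8 → 1⁴ + 2⁴ + 7⁴ + 6⁴ + 2⁴ = 3730
3730 = (7,2,2,2)_8 → 7⁴ + 2⁴ + 2⁴ + 2⁴ = 2449
2449 = (4,6,2,1)_8 → 4⁴ + 6⁴ + 2⁴ + 1⁴ = 1569
1569 = (3,0,4,1)_8 → 3⁴ + 0⁴ + 4⁴ + 1⁴ = 338
338 = (5,2,2)_8 → 5⁴ + 2⁴ + 2⁴ = 657
657 = (1,2,2,1)_8 → 1⁴ + 2⁴ + 2⁴ + 1⁴ = 34
34 = (4,2)_8 → 4⁴ + 2⁴ = 272
272 = (4,2,0)_8 → 4⁴ + 2⁴ + 0⁴ = 272  — 272 already seen; the sequence cycles without reaching 1.

not base-8 4-happy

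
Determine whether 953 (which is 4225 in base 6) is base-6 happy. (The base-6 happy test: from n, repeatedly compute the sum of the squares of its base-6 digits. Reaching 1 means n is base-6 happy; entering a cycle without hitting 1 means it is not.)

base-6 happy

953 = (4,2,2,5)_6 → 4² + 2² + 2² + 5² = 16 + 4 + 4 + 25 = 49
49 = (1,2,1)_6 → 1² + 2² + 1² = 1 + 4 + 1 = 6
6 = (1,0)_6 → 1² + 0² = 1 + 0 = 1  — reached 1.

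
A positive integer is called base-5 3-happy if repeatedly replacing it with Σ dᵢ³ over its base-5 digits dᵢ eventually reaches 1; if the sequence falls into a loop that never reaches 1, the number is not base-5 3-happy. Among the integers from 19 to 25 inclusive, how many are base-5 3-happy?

1

19: 19 → 91 → 55 → 9 → 65 → 35 → 9  — not base-5 3-happy
20: 20 → 64 → 80 → 28 → 28  — not base-5 3-happy
21: 21 → 65 → 35 → 9 → 65  — not base-5 3-happy
22: 22 → 72 → 80 → 28 → 28  — not base-5 3-happy
23: 23 → 91 → 55 → 9 → 65 → 35 → 9  — not base-5 3-happy
24: 24 → 128 → 28 → 28  — not base-5 3-happy
25: 25 → 1  — base-5 3-happy
base-5 3-happy: 25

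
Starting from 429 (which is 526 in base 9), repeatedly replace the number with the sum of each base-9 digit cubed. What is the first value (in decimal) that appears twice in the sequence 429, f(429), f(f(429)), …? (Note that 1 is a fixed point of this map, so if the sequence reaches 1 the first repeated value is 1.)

127

429 = (5,2,6)_9 → 5³ + 2³ + 6³ = 349
349 = (4,2,7)_9 → 4³ + 2³ + 7³ = 415
415 = (5,1,1)_9 → 5³ + 1³ + 1³ = 127
127 = (1,5,1)_9 → 1³ + 5³ + 1³ = 127  — 127 already appeared earlier.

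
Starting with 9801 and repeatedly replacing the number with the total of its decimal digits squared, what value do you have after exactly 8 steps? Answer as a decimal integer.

9801 → 9² + 8² + 0² + 1² = 81 + 64 + 0 + 1 = 146
146 → 1² + 4² + 6² = 1 + 16 + 36 = 53
53 → 5² + 3² = 25 + 9 = 34
34 → 3² + 4² = 9 + 16 = 25
25 → 2² + 5² = 4 + 25 = 29
29 → 2² + 9² = 4 + 81 = 85
85 → 8² + 5² = 64 + 25 = 89
89 → 8² + 9² = 64 + 81 = 145

145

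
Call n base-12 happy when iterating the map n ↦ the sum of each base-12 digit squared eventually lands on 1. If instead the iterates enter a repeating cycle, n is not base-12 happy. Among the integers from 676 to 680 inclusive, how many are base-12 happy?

676: 676 → 96 → 64 → 41 → 34 → 104 → 128 → 164 → 66 → 61 → 26 → 8 → 64  (repeats 64)
677: 677 → 105 → 145 → 2 → 4 → 16 → 17 → 26 → 8 → 64 → 41 → 34 → 104 → 128 → 164 → 66 → 61 → 26  (repeats 26)
678: 678 → 116 → 145 → 2 → 4 → 16 → 17 → 26 → 8 → 64 → 41 → 34 → 104 → 128 → 164 → 66 → 61 → 26  (repeats 26)
679: 679 → 129 → 181 → 11 → 121 → 101 → 89 → 74 → 40 → 25 → 5 → 25  (repeats 25)
680: 680 → 144 → 1  (reaches 1)
base-12 happy: 680

1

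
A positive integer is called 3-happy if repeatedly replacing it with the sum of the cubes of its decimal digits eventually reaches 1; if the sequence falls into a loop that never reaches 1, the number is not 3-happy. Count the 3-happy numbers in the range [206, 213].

206: 206 → 224 → 80 → 512 → 134 → 92 → 737 → 713 → 371 → 371  — not 3-happy
207: 207 → 351 → 153 → 153  — not 3-happy
208: 208 → 520 → 133 → 55 → 250 → 133  — not 3-happy
209: 209 → 737 → 713 → 371 → 371  — not 3-happy
210: 210 → 9 → 729 → 1080 → 513 → 153 → 153  — not 3-happy
211: 211 → 10 → 1  — 3-happy
212: 212 → 17 → 344 → 155 → 251 → 134 → 92 → 737 → 713 → 371 → 371  — not 3-happy
213: 213 → 36 → 243 → 99 → 1458 → 702 → 351 → 153 → 153  — not 3-happy
3-happy: 211

1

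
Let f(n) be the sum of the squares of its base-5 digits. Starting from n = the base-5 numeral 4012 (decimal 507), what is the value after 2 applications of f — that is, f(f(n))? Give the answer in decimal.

507 = (4,0,1,2)_5 → 4² + 0² + 1² + 2² = 21
21 = (4,1)_5 → 4² + 1² = 17

17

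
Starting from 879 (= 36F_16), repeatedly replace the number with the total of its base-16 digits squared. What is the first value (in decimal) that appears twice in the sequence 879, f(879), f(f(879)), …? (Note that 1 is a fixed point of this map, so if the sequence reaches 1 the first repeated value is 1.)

169

879 = (3,6,15)_16 → 3² + 6² + 15² = 270
270 = (1,0,14)_16 → 1² + 0² + 14² = 197
197 = (12,5)_16 → 12² + 5² = 169
169 = (10,9)_16 → 10² + 9² = 181
181 = (11,5)_16 → 11² + 5² = 146
146 = (9,2)_16 → 9² + 2² = 85
85 = (5,5)_16 → 5² + 5² = 50
50 = (3,2)_16 → 3² + 2² = 13
13 = (13)_16 → 13² = 169  — 169 already appeared earlier.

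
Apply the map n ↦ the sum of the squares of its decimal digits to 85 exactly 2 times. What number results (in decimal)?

145

85 → 8² + 5² = 64 + 25 = 89
89 → 8² + 9² = 64 + 81 = 145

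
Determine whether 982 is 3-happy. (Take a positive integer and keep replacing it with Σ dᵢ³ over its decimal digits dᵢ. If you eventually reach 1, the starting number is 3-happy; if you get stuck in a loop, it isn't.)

982 → 9³ + 8³ + 2³ = 729 + 512 + 8 = 1249
1249 → 1³ + 2³ + 4³ + 9³ = 1 + 8 + 64 + 729 = 802
802 → 8³ + 0³ + 2³ = 512 + 0 + 8 = 520
520 → 5³ + 2³ + 0³ = 125 + 8 + 0 = 133
133 → 1³ + 3³ + 3³ = 1 + 27 + 27 = 55
55 → 5³ + 5³ = 125 + 125 = 250
250 → 2³ + 5³ + 0³ = 8 + 125 + 0 = 133  — 133 already seen; the sequence cycles without reaching 1.

not 3-happy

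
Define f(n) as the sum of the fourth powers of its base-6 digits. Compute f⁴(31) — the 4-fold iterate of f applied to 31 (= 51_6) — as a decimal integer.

114

31 = (5,1)_6 → 626
626 = (2,5,2,2)_6 → 673
673 = (3,0,4,1)_6 → 338
338 = (1,3,2,2)_6 → 114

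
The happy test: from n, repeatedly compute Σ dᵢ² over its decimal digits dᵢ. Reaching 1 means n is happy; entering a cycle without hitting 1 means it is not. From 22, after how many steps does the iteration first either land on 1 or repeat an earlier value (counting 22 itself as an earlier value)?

22 → 2² + 2² = 8
8 → 8² = 64
64 → 6² + 4² = 52
52 → 5² + 2² = 29
29 → 2² + 9² = 85
85 → 8² + 5² = 89
89 → 8² + 9² = 145
145 → 1² + 4² + 5² = 42
42 → 4² + 2² = 20
20 → 2² + 0² = 4
4 → 4² = 16
16 → 1² + 6² = 37
37 → 3² + 7² = 58
58 → 5² + 8² = 89  — 89 repeats.
That took 14 steps.

14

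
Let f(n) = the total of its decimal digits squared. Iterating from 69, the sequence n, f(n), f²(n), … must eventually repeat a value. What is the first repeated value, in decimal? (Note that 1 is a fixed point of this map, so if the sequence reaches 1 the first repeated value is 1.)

16

69 → 117
117 → 51
51 → 26
26 → 40
40 → 16
16 → 37
37 → 58
58 → 89
89 → 145
145 → 42
42 → 20
20 → 4
4 → 16  — 16 already appeared earlier.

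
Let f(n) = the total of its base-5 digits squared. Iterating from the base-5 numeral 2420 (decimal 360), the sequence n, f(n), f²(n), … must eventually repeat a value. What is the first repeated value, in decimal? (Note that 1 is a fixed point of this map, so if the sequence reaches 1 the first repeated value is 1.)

360 = (2,4,2,0)_5 → 2² + 4² + 2² + 0² = 4 + 16 + 4 + 0 = 24
24 = (4,4)_5 → 4² + 4² = 16 + 16 = 32
32 = (1,1,2)_5 → 1² + 1² + 2² = 1 + 1 + 4 = 6
6 = (1,1)_5 → 1² + 1² = 1 + 1 = 2
2 = (2)_5 → 2² = 4
4 = (4)_5 → 4² = 16
16 = (3,1)_5 → 3² + 1² = 9 + 1 = 10
10 = (2,0)_5 → 2² + 0² = 4 + 0 = 4  — 4 already appeared earlier.

4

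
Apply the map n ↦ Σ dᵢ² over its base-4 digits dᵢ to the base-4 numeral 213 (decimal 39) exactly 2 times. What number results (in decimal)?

39 = (2,1,3)_4 → 2² + 1² + 3² = 4 + 1 + 9 = 14
14 = (3,2)_4 → 3² + 2² = 9 + 4 = 13

13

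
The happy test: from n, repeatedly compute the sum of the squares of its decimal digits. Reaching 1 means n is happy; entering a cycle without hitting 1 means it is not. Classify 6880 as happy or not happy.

not happy

6880 → 6² + 8² + 8² + 0² = 164
164 → 1² + 6² + 4² = 53
53 → 5² + 3² = 34
34 → 3² + 4² = 25
25 → 2² + 5² = 29
29 → 2² + 9² = 85
85 → 8² + 5² = 89
89 → 8² + 9² = 145
145 → 1² + 4² + 5² = 42
42 → 4² + 2² = 20
20 → 2² + 0² = 4
4 → 4² = 16
16 → 1² + 6² = 37
37 → 3² + 7² = 58
58 → 5² + 8² = 89  — 89 already seen; the sequence cycles without reaching 1.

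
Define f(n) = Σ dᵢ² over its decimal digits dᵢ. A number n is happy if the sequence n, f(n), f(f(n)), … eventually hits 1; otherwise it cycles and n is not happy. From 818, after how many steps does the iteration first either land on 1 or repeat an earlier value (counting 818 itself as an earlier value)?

818 → 8² + 1² + 8² = 64 + 1 + 64 = 129
129 → 1² + 2² + 9² = 1 + 4 + 81 = 86
86 → 8² + 6² = 64 + 36 = 100
100 → 1² + 0² + 0² = 1 + 0 + 0 = 1  — reached 1.
That took 4 steps.

4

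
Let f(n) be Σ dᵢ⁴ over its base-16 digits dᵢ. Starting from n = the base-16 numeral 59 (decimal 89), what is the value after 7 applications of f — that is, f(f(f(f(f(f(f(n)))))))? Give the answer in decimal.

4128

89 = (5,9)_16 → 5⁴ + 9⁴ = 625 + 6561 = 7186
7186 = (1,12,1,2)_16 → 1⁴ + 12⁴ + 1⁴ + 2⁴ = 1 + 20736 + 1 + 16 = 20754
20754 = (5,1,1,2)_16 → 5⁴ + 1⁴ + 1⁴ + 2⁴ = 625 + 1 + 1 + 16 = 643
643 = (2,8,3)_16 → 2⁴ + 8⁴ + 3⁴ = 16 + 4096 + 81 = 4193
4193 = (1,0,6,1)_16 → 1⁴ + 0⁴ + 6⁴ + 1⁴ = 1 + 0 + 1296 + 1 = 1298
1298 = (5,1,2)_16 → 5⁴ + 1⁴ + 2⁴ = 625 + 1 + 16 = 642
642 = (2,8,2)_16 → 2⁴ + 8⁴ + 2⁴ = 16 + 4096 + 16 = 4128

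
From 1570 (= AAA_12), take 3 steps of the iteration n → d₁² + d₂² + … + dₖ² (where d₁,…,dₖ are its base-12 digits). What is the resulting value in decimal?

1570 = (10,10,10)_12 → 10² + 10² + 10² = 100 + 100 + 100 = 300
300 = (2,1,0)_12 → 2² + 1² + 0² = 4 + 1 + 0 = 5
5 = (5)_12 → 5² = 25

25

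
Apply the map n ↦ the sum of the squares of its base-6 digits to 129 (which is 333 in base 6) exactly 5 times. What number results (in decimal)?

41

129 = (3,3,3)_6 → 3² + 3² + 3² = 27
27 = (4,3)_6 → 4² + 3² = 25
25 = (4,1)_6 → 4² + 1² = 17
17 = (2,5)_6 → 2² + 5² = 29
29 = (4,5)_6 → 4² + 5² = 41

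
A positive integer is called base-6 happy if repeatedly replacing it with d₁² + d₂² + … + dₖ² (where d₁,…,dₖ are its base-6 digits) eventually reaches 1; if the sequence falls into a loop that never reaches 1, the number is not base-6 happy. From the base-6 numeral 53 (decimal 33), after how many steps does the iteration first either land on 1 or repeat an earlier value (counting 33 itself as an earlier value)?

33 = (5,3)_6 → 5² + 3² = 25 + 9 = 34
34 = (5,4)_6 → 5² + 4² = 25 + 16 = 41
41 = (1,0,5)_6 → 1² + 0² + 5² = 1 + 0 + 25 = 26
26 = (4,2)_6 → 4² + 2² = 16 + 4 = 20
20 = (3,2)_6 → 3² + 2² = 9 + 4 = 13
13 = (2,1)_6 → 2² + 1² = 4 + 1 = 5
5 = (5)_6 → 5² = 25
25 = (4,1)_6 → 4² + 1² = 16 + 1 = 17
17 = (2,5)_6 → 2² + 5² = 4 + 25 = 29
29 = (4,5)_6 → 4² + 5² = 16 + 25 = 41  — 41 repeats.
That took 10 steps.

10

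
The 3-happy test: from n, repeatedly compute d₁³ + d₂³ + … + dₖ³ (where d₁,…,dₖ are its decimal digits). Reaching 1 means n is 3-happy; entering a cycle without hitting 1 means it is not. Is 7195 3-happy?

7195 → 7³ + 1³ + 9³ + 5³ = 343 + 1 + 729 + 125 = 1198
1198 → 1³ + 1³ + 9³ + 8³ = 1 + 1 + 729 + 512 = 1243
1243 → 1³ + 2³ + 4³ + 3³ = 1 + 8 + 64 + 27 = 100
100 → 1³ + 0³ + 0³ = 1 + 0 + 0 = 1  — reached 1.

3-happy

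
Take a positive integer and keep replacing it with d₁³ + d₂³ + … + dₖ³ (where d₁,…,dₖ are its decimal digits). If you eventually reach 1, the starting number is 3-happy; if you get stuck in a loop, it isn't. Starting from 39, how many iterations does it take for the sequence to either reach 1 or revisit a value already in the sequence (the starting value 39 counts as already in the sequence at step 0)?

7

39 → 3³ + 9³ = 756
756 → 7³ + 5³ + 6³ = 684
684 → 6³ + 8³ + 4³ = 792
792 → 7³ + 9³ + 2³ = 1080
1080 → 1³ + 0³ + 8³ + 0³ = 513
513 → 5³ + 1³ + 3³ = 153
153 → 1³ + 5³ + 3³ = 153  — 153 repeats.
That took 7 steps.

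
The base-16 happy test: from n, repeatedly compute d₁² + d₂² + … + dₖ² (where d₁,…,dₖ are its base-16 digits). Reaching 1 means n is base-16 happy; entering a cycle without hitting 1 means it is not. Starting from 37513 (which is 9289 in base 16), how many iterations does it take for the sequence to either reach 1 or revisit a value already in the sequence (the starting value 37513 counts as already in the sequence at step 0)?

37513 = (9,2,8,9)_16 → 9² + 2² + 8² + 9² = 230
230 = (14,6)_16 → 14² + 6² = 232
232 = (14,8)_16 → 14² + 8² = 260
260 = (1,0,4)_16 → 1² + 0² + 4² = 17
17 = (1,1)_16 → 1² + 1² = 2
2 = (2)_16 → 2² = 4
4 = (4)_16 → 4² = 16
16 = (1,0)_16 → 1² + 0² = 1  — reached 1.
That took 8 steps.

8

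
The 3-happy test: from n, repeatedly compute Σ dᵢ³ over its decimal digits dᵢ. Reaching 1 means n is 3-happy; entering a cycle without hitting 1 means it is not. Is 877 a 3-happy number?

877 → 8³ + 7³ + 7³ = 1198
1198 → 1³ + 1³ + 9³ + 8³ = 1243
1243 → 1³ + 2³ + 4³ + 3³ = 100
100 → 1³ + 0³ + 0³ = 1  — reached 1.

3-happy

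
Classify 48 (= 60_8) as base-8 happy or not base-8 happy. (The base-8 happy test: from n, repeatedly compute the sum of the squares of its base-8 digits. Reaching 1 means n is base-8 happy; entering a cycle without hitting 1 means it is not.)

not base-8 happy

48 = (6,0)_8 → 6² + 0² = 36
36 = (4,4)_8 → 4² + 4² = 32
32 = (4,0)_8 → 4² + 0² = 16
16 = (2,0)_8 → 2² + 0² = 4
4 = (4)_8 → 4² = 16  — 16 already seen; the sequence cycles without reaching 1.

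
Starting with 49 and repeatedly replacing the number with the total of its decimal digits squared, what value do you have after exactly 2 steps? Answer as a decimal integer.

130

49 → 4² + 9² = 16 + 81 = 97
97 → 9² + 7² = 81 + 49 = 130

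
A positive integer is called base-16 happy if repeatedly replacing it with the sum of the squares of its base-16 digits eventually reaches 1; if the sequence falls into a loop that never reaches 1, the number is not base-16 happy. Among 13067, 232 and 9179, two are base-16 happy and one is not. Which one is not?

13067: 13067 → 139 → 185 → 202 → 244 → 241 → 226 → 200 → 208 → 169 → 181 → 146 → 85 → 50 → 13 → 169  — repeats 169 (not base-16 happy)
232: 232 → 260 → 17 → 2 → 4 → 16 → 1  — reaches 1 (base-16 happy)
9179: 9179 → 303 → 230 → 232 → 260 → 17 → 2 → 4 → 16 → 1  — reaches 1 (base-16 happy)

13067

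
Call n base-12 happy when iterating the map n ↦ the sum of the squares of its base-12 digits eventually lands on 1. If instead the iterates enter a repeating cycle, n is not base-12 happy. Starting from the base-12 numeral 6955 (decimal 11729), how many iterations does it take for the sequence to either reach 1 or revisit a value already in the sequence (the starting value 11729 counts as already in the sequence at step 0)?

11729 = (6,9,5,5)_12 → 6² + 9² + 5² + 5² = 167
167 = (1,1,11)_12 → 1² + 1² + 11² = 123
123 = (10,3)_12 → 10² + 3² = 109
109 = (9,1)_12 → 9² + 1² = 82
82 = (6,10)_12 → 6² + 10² = 136
136 = (11,4)_12 → 11² + 4² = 137
137 = (11,5)_12 → 11² + 5² = 146
146 = (1,0,2)_12 → 1² + 0² + 2² = 5
5 = (5)_12 → 5² = 25
25 = (2,1)_12 → 2² + 1² = 5  — 5 repeats.
That took 10 steps.

10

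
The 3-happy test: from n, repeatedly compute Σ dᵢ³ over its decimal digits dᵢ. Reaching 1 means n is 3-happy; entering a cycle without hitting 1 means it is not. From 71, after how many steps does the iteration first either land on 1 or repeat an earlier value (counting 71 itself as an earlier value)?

71 → 7³ + 1³ = 344
344 → 3³ + 4³ + 4³ = 155
155 → 1³ + 5³ + 5³ = 251
251 → 2³ + 5³ + 1³ = 134
134 → 1³ + 3³ + 4³ = 92
92 → 9³ + 2³ = 737
737 → 7³ + 3³ + 7³ = 713
713 → 7³ + 1³ + 3³ = 371
371 → 3³ + 7³ + 1³ = 371  — 371 repeats.
That took 9 steps.

9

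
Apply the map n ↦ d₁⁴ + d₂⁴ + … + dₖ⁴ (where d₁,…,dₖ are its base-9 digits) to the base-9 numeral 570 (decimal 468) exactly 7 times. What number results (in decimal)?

468 = (5,7,0)_9 → 5⁴ + 7⁴ + 0⁴ = 625 + 2401 + 0 = 3026
3026 = (4,1,3,2)_9 → 4⁴ + 1⁴ + 3⁴ + 2⁴ = 256 + 1 + 81 + 16 = 354
354 = (4,3,3)_9 → 4⁴ + 3⁴ + 3⁴ = 256 + 81 + 81 = 418
418 = (5,1,4)_9 → 5⁴ + 1⁴ + 4⁴ = 625 + 1 + 256 = 882
882 = (1,1,8,0)_9 → 1⁴ + 1⁴ + 8⁴ + 0⁴ = 1 + 1 + 4096 + 0 = 4098
4098 = (5,5,5,3)_9 → 5⁴ + 5⁴ + 5⁴ + 3⁴ = 625 + 625 + 625 + 81 = 1956
1956 = (2,6,1,3)_9 → 2⁴ + 6⁴ + 1⁴ + 3⁴ = 16 + 1296 + 1 + 81 = 1394

1394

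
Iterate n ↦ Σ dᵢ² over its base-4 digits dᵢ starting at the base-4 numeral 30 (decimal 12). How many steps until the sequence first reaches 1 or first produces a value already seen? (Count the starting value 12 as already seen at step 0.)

5

12 = (3,0)_4 → 3² + 0² = 9
9 = (2,1)_4 → 2² + 1² = 5
5 = (1,1)_4 → 1² + 1² = 2
2 = (2)_4 → 2² = 4
4 = (1,0)_4 → 1² + 0² = 1  — reached 1.
That took 5 steps.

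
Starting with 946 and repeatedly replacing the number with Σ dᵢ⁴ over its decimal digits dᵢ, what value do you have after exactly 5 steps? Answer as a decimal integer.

946 → 8113
8113 → 4179
4179 → 9219
9219 → 13139
13139 → 6725

6725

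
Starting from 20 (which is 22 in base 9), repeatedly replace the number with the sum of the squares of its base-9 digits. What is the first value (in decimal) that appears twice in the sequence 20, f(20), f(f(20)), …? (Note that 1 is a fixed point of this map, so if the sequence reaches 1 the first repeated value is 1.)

50

20 = (2,2)_9 → 2² + 2² = 4 + 4 = 8
8 = (8)_9 → 8² = 64
64 = (7,1)_9 → 7² + 1² = 49 + 1 = 50
50 = (5,5)_9 → 5² + 5² = 25 + 25 = 50  — 50 already appeared earlier.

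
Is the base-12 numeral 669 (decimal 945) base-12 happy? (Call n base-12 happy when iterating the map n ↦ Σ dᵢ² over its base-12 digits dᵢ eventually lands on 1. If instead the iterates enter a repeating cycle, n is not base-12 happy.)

not base-12 happy

945 = (6,6,9)_12 → 6² + 6² + 9² = 153
153 = (1,0,9)_12 → 1² + 0² + 9² = 82
82 = (6,10)_12 → 6² + 10² = 136
136 = (11,4)_12 → 11² + 4² = 137
137 = (11,5)_12 → 11² + 5² = 146
146 = (1,0,2)_12 → 1² + 0² + 2² = 5
5 = (5)_12 → 5² = 25
25 = (2,1)_12 → 2² + 1² = 5  — 5 already seen; the sequence cycles without reaching 1.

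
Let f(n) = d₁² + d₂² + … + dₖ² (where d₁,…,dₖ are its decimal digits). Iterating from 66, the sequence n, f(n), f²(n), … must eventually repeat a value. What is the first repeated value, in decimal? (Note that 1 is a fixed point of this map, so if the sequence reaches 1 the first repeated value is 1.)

66 → 6² + 6² = 36 + 36 = 72
72 → 7² + 2² = 49 + 4 = 53
53 → 5² + 3² = 25 + 9 = 34
34 → 3² + 4² = 9 + 16 = 25
25 → 2² + 5² = 4 + 25 = 29
29 → 2² + 9² = 4 + 81 = 85
85 → 8² + 5² = 64 + 25 = 89
89 → 8² + 9² = 64 + 81 = 145
145 → 1² + 4² + 5² = 1 + 16 + 25 = 42
42 → 4² + 2² = 16 + 4 = 20
20 → 2² + 0² = 4 + 0 = 4
4 → 4² = 16
16 → 1² + 6² = 1 + 36 = 37
37 → 3² + 7² = 9 + 49 = 58
58 → 5² + 8² = 25 + 64 = 89  — 89 already appeared earlier.

89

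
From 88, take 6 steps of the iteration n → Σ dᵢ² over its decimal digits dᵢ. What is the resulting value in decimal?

40

88 → 8² + 8² = 64 + 64 = 128
128 → 1² + 2² + 8² = 1 + 4 + 64 = 69
69 → 6² + 9² = 36 + 81 = 117
117 → 1² + 1² + 7² = 1 + 1 + 49 = 51
51 → 5² + 1² = 25 + 1 = 26
26 → 2² + 6² = 4 + 36 = 40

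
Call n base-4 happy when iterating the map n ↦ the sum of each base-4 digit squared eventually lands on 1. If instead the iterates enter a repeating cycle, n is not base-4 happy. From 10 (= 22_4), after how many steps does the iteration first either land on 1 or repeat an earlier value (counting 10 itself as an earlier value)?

3

10 = (2,2)_4 → 8
8 = (2,0)_4 → 4
4 = (1,0)_4 → 1  — reached 1.
That took 3 steps.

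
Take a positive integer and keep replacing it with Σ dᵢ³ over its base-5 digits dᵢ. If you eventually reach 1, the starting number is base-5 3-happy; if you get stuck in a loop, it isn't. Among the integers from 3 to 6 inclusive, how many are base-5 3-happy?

1

3: 3 → 27 → 9 → 65 → 35 → 9  (repeats 9)
4: 4 → 64 → 80 → 28 → 28  (repeats 28)
5: 5 → 1  (reaches 1)
6: 6 → 2 → 8 → 28 → 28  (repeats 28)
base-5 3-happy: 5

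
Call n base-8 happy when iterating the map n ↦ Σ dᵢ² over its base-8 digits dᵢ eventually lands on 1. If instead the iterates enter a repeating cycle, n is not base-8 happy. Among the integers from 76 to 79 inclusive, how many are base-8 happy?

2

76: 76 → 18 → 8 → 1  — base-8 happy
77: 77 → 27 → 18 → 8 → 1  — base-8 happy
78: 78 → 38 → 52 → 52  — not base-8 happy
79: 79 → 51 → 45 → 50 → 40 → 25 → 10 → 5 → 25  — not base-8 happy
base-8 happy: 76, 77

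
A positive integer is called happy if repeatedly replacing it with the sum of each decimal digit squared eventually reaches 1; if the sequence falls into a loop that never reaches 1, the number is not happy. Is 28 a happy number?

happy

28 → 2² + 8² = 68
68 → 6² + 8² = 100
100 → 1² + 0² + 0² = 1  — reached 1.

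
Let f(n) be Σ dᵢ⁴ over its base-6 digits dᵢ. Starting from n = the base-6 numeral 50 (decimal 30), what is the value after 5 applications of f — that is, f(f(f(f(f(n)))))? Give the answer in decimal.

82

30 = (5,0)_6 → 625
625 = (2,5,2,1)_6 → 658
658 = (3,0,1,4)_6 → 338
338 = (1,3,2,2)_6 → 114
114 = (3,1,0)_6 → 82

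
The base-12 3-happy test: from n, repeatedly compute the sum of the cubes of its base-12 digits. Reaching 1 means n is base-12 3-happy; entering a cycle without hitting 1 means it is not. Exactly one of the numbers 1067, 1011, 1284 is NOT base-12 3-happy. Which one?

1067

1067: 1067 → 1738 → 1001 → 1672 → 1738  — repeats 1738 (not base-12 3-happy)
1011: 1011 → 370 → 1224 → 728 → 637 → 190 → 1028 → 856 → 1520 → 1728 → 1  — reaches 1 (base-12 3-happy)
1284: 1284 → 1843 → 1073 → 593 → 190 → 1028 → 856 → 1520 → 1728 → 1  — reaches 1 (base-12 3-happy)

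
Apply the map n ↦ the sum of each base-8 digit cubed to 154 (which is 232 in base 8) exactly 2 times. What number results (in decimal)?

152

154 = (2,3,2)_8 → 2³ + 3³ + 2³ = 8 + 27 + 8 = 43
43 = (5,3)_8 → 5³ + 3³ = 125 + 27 = 152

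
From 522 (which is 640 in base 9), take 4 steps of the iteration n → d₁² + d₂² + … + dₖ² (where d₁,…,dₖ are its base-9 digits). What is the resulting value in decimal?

74

522 = (6,4,0)_9 → 6² + 4² + 0² = 36 + 16 + 0 = 52
52 = (5,7)_9 → 5² + 7² = 25 + 49 = 74
74 = (8,2)_9 → 8² + 2² = 64 + 4 = 68
68 = (7,5)_9 → 7² + 5² = 49 + 25 = 74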